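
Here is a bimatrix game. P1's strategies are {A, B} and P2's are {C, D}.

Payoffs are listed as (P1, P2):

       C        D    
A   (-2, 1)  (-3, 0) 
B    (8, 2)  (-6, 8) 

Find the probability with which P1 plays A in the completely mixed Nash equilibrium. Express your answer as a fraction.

Let r be the probability that P1 plays A. In a completely mixed equilibrium, P2 must be indifferent between C and D.
P2's expected payoff from C is r + 2(1−r); from D it is 8(1−r).
Setting these equal: −r + 2 = −8r + 8, so r = 6/7.

6/7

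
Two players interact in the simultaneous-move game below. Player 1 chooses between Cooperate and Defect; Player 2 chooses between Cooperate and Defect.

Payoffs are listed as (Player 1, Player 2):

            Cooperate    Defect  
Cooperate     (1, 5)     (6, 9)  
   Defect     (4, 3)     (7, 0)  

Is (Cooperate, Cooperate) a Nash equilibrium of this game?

No

At (Cooperate, Cooperate), Player 1 earns 1; switching to Defect would give 4, so Player 1 would deviate.
Player 2 earns 5; switching to Defect would give 9, so Player 2 would deviate.
Since at least one player can profitably deviate, this is not a Nash equilibrium.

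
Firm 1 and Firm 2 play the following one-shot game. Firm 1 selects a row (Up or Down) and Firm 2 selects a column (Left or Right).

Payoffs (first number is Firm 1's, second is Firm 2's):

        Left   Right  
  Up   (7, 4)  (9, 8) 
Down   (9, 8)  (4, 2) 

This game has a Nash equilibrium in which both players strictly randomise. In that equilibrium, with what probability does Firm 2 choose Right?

Let q be the probability that Firm 2 plays Left. In a completely mixed equilibrium, Firm 1 must be indifferent between Up and Down.
Firm 1's expected payoff from Up is 7q + 9(1−q); from Down it is 9q + 4(1−q).
Setting these equal: −2q + 9 = 5q + 4, so q = 5/7.
Therefore Firm 2 plays Right with probability 1 − 5/7 = 2/7.

2/7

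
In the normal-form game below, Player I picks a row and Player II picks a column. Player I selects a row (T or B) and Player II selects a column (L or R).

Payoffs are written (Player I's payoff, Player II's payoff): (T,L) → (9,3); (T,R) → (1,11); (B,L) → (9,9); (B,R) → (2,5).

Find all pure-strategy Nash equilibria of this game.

(B, L)

(T, L): Player II prefers R (11 > 3) — not an equilibrium.
(T, R): Player I prefers B (2 > 1) — not an equilibrium.
(B, L): Player I gets 9 ≥ 9 from T, and Player II gets 9 ≥ 5 from R — Nash equilibrium.
(B, R): Player II prefers L (9 > 5) — not an equilibrium.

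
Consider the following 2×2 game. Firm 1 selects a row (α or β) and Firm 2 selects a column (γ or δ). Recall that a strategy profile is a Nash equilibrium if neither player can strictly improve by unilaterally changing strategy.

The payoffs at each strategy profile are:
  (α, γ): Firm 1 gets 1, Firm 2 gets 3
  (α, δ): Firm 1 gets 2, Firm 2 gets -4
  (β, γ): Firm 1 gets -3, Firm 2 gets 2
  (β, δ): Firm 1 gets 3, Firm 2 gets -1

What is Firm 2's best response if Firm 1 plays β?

γ

Against β, Firm 2 earns 2 from γ and -1 from δ.
So γ is the best response.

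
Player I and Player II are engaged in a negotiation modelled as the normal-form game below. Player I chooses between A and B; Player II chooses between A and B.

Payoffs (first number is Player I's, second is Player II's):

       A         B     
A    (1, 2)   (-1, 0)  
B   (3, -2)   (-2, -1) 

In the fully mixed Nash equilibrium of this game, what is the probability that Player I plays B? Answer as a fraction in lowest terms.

Let x be the probability that Player I plays A. In a completely mixed equilibrium, Player II must be indifferent between A and B.
Player II's expected payoff from A is 2x − 2(1−x); from B it is −(1−x).
Setting these equal: 4x − 2 = x − 1, so x = 1/3.
Therefore Player I plays B with probability 1 − 1/3 = 2/3.

2/3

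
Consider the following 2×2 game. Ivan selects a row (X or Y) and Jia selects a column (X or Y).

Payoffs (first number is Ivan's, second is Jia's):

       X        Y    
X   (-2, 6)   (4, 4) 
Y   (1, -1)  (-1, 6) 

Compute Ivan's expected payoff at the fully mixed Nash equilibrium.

First find q, the probability Jia plays X, from Ivan's indifference between X and Y: −2q + 4(1−q) = q − (1−q), giving q = 5/8.
Since Ivan is indifferent in equilibrium, Ivan's expected payoff equals the payoff from either row against (5/8, 3/8). Using X: −2(5/8) + 4(3/8) = 1/4.

1/4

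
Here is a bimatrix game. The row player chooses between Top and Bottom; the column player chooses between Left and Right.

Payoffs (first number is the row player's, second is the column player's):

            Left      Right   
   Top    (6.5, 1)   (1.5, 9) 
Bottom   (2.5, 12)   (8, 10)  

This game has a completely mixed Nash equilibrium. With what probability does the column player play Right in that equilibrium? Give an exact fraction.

Let y be the probability that the column player plays Left. In a completely mixed equilibrium, the row player must be indifferent between Top and Bottom.
The row player's expected payoff from Top is 6.5y + 1.5(1−y); from Bottom it is 2.5y + 8(1−y).
Setting these equal: 5y + 1.5 = −5.5y + 8, so y = 13/21.
Therefore the column player plays Right with probability 1 − 13/21 = 8/21.

8/21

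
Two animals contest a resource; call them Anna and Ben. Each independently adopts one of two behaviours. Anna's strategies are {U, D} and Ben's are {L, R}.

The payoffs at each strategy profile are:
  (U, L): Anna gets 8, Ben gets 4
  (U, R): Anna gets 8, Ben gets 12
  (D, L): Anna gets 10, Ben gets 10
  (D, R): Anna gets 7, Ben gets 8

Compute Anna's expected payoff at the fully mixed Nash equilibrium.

8

First find q, the probability Ben plays L, from Anna's indifference between U and D: 8q + 8(1−q) = 10q + 7(1−q), giving q = 1/3.
Since Anna is indifferent in equilibrium, Anna's expected payoff equals the payoff from either row against (1/3, 2/3). Using U: 8(1/3) + 8(2/3) = 8.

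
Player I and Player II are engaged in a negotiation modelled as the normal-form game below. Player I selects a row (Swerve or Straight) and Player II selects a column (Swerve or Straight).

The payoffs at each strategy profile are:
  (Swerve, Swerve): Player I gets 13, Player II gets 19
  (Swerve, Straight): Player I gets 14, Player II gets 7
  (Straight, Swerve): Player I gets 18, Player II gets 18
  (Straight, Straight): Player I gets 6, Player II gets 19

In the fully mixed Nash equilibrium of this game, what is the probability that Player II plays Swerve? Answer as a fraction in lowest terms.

8/13

Let y be the probability that Player II plays Swerve. In a completely mixed equilibrium, Player I must be indifferent between Swerve and Straight.
Player I's expected payoff from Swerve is 13y + 14(1−y); from Straight it is 18y + 6(1−y).
Setting these equal: −y + 14 = 12y + 6, so y = 8/13.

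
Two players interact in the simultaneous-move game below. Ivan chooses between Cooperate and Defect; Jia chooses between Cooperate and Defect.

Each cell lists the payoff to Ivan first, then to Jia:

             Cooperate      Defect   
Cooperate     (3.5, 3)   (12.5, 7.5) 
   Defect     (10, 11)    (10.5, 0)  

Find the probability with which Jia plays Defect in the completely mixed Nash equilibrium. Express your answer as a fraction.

13/17

Let q be the probability that Jia plays Cooperate. In a completely mixed equilibrium, Ivan must be indifferent between Cooperate and Defect.
Ivan's expected payoff from Cooperate is 3.5q + 12.5(1−q); from Defect it is 10q + 10.5(1−q).
Setting these equal: −9q + 12.5 = −0.5q + 10.5, so q = 4/17.
Therefore Jia plays Defect with probability 1 − 4/17 = 13/17.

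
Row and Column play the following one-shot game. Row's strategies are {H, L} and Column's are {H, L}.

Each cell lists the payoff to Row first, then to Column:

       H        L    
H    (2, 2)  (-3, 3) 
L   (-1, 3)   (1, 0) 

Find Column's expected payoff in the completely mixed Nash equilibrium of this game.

First find p, the probability Row plays H, from Column's indifference between H and L: 2p + 3(1−p) = 3p, giving p = 3/4.
Since Column is indifferent in equilibrium, Column's expected payoff equals the payoff from either column against (3/4, 1/4). Using H: 2(3/4) + 3(1/4) = 9/4.

9/4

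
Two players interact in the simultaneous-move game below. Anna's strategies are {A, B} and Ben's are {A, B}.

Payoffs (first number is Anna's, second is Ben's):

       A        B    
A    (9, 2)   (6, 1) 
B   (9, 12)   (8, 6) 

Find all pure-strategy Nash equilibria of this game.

(A, A) and (B, A)

(A, A): Anna gets 9 ≥ 9 from B, and Ben gets 2 ≥ 1 from B — Nash equilibrium.
(A, B): Anna prefers B (8 > 6); Ben prefers A (2 > 1) — not an equilibrium.
(B, A): Anna gets 9 ≥ 9 from A, and Ben gets 12 ≥ 6 from B — Nash equilibrium.
(B, B): Ben prefers A (12 > 6) — not an equilibrium.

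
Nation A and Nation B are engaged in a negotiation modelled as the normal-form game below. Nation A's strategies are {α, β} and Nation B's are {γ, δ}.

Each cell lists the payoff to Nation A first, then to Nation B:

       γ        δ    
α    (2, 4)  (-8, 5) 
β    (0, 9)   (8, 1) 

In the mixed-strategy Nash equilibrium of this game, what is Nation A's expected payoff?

8/9

First find y, the probability Nation B plays γ, from Nation A's indifference between α and β: 2y − 8(1−y) = 8(1−y), giving y = 8/9.
Since Nation A is indifferent in equilibrium, Nation A's expected payoff equals the payoff from either row against (8/9, 1/9). Using α: 2(8/9) − 8(1/9) = 8/9.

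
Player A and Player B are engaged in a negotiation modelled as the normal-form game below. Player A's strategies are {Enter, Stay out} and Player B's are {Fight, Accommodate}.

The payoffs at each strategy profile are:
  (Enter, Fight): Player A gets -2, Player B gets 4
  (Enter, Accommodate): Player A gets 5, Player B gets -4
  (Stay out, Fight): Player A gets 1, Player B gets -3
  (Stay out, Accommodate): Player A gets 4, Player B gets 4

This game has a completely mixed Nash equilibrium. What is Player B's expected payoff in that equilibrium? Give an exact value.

4/15

First find x, the probability Player A plays Enter, from Player B's indifference between Fight and Accommodate: 4x − 3(1−x) = −4x + 4(1−x), giving x = 7/15.
Since Player B is indifferent in equilibrium, Player B's expected payoff equals the payoff from either column against (7/15, 8/15). Using Fight: 4(7/15) − 3(8/15) = 4/15.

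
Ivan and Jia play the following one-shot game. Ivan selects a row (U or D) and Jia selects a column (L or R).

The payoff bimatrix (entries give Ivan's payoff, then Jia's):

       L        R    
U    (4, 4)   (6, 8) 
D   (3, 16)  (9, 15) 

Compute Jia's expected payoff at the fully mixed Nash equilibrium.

68/5

First find x, the probability Ivan plays U, from Jia's indifference between L and R: 4x + 16(1−x) = 8x + 15(1−x), giving x = 1/5.
Since Jia is indifferent in equilibrium, Jia's expected payoff equals the payoff from either column against (1/5, 4/5). Using L: 4(1/5) + 16(4/5) = 68/5.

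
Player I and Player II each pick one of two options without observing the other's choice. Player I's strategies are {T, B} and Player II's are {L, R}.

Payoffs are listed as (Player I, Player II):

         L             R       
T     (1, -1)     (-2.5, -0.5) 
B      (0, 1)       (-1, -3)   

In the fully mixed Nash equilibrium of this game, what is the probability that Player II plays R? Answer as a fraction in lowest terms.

Let q be the probability that Player II plays L. In a completely mixed equilibrium, Player I must be indifferent between T and B.
Player I's expected payoff from T is q − 2.5(1−q); from B it is −(1−q).
Setting these equal: 3.5q − 2.5 = q − 1, so q = 3/5.
Therefore Player II plays R with probability 1 − 3/5 = 2/5.

2/5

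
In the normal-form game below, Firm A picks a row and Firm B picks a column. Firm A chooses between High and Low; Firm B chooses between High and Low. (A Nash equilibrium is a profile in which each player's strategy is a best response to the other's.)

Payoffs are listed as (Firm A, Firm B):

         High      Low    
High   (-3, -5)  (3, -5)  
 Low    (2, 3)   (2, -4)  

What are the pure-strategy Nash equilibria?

(High, Low) and (Low, High)

(High, High): Firm A prefers Low (2 > -3) — not an equilibrium.
(High, Low): Firm A gets 3 ≥ 2 from Low, and Firm B gets -5 ≥ -5 from High — Nash equilibrium.
(Low, High): Firm A gets 2 ≥ -3 from High, and Firm B gets 3 ≥ -4 from Low — Nash equilibrium.
(Low, Low): Firm A prefers High (3 > 2); Firm B prefers High (3 > -4) — not an equilibrium.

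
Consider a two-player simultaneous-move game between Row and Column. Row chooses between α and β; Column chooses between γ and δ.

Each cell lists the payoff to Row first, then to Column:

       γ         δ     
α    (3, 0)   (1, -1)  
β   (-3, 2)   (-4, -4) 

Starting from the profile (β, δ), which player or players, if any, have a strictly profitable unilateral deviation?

Both

Row at (β, δ) earns -4; deviating to α yields 1 — a strict improvement.
Column earns -4; deviating to γ yields 2 — a strict improvement.
Both Row and Column have strictly profitable deviations.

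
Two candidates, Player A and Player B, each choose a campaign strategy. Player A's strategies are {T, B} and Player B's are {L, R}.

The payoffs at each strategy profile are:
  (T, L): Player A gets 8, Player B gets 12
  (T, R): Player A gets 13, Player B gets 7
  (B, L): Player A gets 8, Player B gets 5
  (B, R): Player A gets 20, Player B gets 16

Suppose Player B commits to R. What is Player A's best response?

Against R, Player A earns 13 from T and 20 from B.
So B is the best response.

B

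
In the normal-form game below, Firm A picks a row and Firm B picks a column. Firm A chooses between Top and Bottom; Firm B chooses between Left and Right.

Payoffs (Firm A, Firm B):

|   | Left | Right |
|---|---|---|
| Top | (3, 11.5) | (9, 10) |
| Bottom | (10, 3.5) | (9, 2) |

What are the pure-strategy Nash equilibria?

(Top, Left): Firm A prefers Bottom (10 > 3) — not an equilibrium.
(Top, Right): Firm B prefers Left (11.5 > 10) — not an equilibrium.
(Bottom, Left): Firm A gets 10 ≥ 3 from Top, and Firm B gets 3.5 ≥ 2 from Right — Nash equilibrium.
(Bottom, Right): Firm B prefers Left (3.5 > 2) — not an equilibrium.

(Bottom, Left)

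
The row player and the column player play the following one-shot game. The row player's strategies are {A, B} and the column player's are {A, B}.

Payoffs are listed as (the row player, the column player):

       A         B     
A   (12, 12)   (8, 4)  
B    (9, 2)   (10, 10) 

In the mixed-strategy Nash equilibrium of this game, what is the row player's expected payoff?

48/5

First find y, the probability the column player plays A, from the row player's indifference between A and B: 12y + 8(1−y) = 9y + 10(1−y), giving y = 2/5.
Since the row player is indifferent in equilibrium, the row player's expected payoff equals the payoff from either row against (2/5, 3/5). Using A: 12(2/5) + 8(3/5) = 48/5.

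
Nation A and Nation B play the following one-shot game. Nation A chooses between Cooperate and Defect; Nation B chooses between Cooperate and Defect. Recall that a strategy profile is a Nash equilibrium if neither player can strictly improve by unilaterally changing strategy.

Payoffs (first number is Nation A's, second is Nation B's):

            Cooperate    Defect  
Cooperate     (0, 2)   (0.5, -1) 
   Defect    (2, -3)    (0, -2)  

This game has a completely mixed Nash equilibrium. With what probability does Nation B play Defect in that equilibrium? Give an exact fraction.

Let y be the probability that Nation B plays Cooperate. In a completely mixed equilibrium, Nation A must be indifferent between Cooperate and Defect.
Nation A's expected payoff from Cooperate is 0.5(1−y); from Defect it is 2y.
Setting these equal: −0.5y + 0.5 = 2y, so y = 1/5.
Therefore Nation B plays Defect with probability 1 − 1/5 = 4/5.

4/5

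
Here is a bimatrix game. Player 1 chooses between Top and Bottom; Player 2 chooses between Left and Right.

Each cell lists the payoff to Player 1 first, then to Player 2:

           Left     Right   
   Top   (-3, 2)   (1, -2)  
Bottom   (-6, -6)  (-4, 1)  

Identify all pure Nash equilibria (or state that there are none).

(Top, Left)

(Top, Left): Player 1 gets -3 ≥ -6 from Bottom, and Player 2 gets 2 ≥ -2 from Right — Nash equilibrium.
(Top, Right): Player 2 prefers Left (2 > -2) — not an equilibrium.
(Bottom, Left): Player 1 prefers Top (-3 > -6); Player 2 prefers Right (1 > -6) — not an equilibrium.
(Bottom, Right): Player 1 prefers Top (1 > -4) — not an equilibrium.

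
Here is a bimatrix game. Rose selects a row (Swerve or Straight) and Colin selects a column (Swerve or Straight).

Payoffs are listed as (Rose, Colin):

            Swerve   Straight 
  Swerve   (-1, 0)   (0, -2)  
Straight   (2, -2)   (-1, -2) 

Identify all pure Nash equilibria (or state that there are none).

(Straight, Swerve)

(Swerve, Swerve): Rose prefers Straight (2 > -1) — not an equilibrium.
(Swerve, Straight): Colin prefers Swerve (0 > -2) — not an equilibrium.
(Straight, Swerve): Rose gets 2 ≥ -1 from Swerve, and Colin gets -2 ≥ -2 from Straight — Nash equilibrium.
(Straight, Straight): Rose prefers Swerve (0 > -1) — not an equilibrium.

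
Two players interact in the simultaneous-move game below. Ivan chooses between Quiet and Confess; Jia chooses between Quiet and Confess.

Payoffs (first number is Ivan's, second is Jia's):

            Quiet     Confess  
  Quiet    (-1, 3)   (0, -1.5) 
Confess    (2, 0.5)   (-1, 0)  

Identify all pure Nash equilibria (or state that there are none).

(Quiet, Quiet): Ivan prefers Confess (2 > -1) — not an equilibrium.
(Quiet, Confess): Jia prefers Quiet (3 > -1.5) — not an equilibrium.
(Confess, Quiet): Ivan gets 2 ≥ -1 from Quiet, and Jia gets 0.5 ≥ 0 from Confess — Nash equilibrium.
(Confess, Confess): Ivan prefers Quiet (0 > -1); Jia prefers Quiet (0.5 > 0) — not an equilibrium.

(Confess, Quiet)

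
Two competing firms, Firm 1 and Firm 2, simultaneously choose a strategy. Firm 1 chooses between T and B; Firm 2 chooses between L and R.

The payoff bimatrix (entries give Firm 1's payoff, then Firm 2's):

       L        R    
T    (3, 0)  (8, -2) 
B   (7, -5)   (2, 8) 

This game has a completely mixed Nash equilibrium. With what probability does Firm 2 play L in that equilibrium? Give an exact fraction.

3/5

Let y be the probability that Firm 2 plays L. In a completely mixed equilibrium, Firm 1 must be indifferent between T and B.
Firm 1's expected payoff from T is 3y + 8(1−y); from B it is 7y + 2(1−y).
Setting these equal: −5y + 8 = 5y + 2, so y = 3/5.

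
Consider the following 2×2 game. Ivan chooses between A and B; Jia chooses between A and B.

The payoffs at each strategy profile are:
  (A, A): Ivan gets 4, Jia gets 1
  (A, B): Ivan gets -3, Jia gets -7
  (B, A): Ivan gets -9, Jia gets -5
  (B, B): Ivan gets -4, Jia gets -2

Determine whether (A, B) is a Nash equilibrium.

At (A, B), Ivan earns -3; switching to B would give -4, so Ivan has no profitable deviation.
Jia earns -7; switching to A would give 1, so Jia would deviate.
Since at least one player can profitably deviate, this is not a Nash equilibrium.

No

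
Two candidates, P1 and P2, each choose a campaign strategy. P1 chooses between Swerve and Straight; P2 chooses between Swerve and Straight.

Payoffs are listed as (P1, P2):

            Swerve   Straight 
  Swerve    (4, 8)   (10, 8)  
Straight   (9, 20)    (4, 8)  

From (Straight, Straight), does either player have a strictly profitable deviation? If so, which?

P1 at (Straight, Straight) earns 4; deviating to Swerve yields 10 — a strict improvement.
P2 earns 8; deviating to Swerve yields 20 — a strict improvement.
Both P1 and P2 have strictly profitable deviations.

Both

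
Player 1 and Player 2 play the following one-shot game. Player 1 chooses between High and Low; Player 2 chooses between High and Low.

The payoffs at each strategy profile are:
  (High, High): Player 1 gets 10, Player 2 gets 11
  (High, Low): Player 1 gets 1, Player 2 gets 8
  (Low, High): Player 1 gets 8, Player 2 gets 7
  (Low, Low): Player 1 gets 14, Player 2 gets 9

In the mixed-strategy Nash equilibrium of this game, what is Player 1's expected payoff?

44/5

First find y, the probability Player 2 plays High, from Player 1's indifference between High and Low: 10y + (1−y) = 8y + 14(1−y), giving y = 13/15.
Since Player 1 is indifferent in equilibrium, Player 1's expected payoff equals the payoff from either row against (13/15, 2/15). Using High: 10(13/15) + (2/15) = 44/5.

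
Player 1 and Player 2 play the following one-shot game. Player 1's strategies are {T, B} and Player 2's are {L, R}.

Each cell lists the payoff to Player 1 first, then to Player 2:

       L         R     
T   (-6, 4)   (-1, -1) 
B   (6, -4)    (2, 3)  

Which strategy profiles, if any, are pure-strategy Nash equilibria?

(T, L): Player 1 prefers B (6 > -6) — not an equilibrium.
(T, R): Player 1 prefers B (2 > -1); Player 2 prefers L (4 > -1) — not an equilibrium.
(B, L): Player 2 prefers R (3 > -4) — not an equilibrium.
(B, R): Player 1 gets 2 ≥ -1 from T, and Player 2 gets 3 ≥ -4 from L — Nash equilibrium.

(B, R)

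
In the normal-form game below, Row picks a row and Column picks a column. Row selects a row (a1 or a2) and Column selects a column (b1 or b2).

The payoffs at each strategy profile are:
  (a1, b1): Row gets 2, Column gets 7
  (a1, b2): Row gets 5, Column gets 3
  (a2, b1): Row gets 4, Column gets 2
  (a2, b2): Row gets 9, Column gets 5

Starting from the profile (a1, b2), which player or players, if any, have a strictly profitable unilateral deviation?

Both

Row at (a1, b2) earns 5; deviating to a2 yields 9 — a strict improvement.
Column earns 3; deviating to b1 yields 7 — a strict improvement.
Both Row and Column have strictly profitable deviations.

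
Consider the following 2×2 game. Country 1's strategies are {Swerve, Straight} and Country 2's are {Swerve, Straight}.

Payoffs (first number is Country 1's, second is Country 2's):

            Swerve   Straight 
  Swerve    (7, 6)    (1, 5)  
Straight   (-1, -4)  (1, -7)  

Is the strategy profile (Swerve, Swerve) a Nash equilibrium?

At (Swerve, Swerve), Country 1 earns 7; switching to Straight would give -1, so Country 1 has no profitable deviation.
Country 2 earns 6; switching to Straight would give 5, so Country 2 has no profitable deviation.
Neither player can gain by a unilateral deviation, so this profile is a Nash equilibrium.

Yes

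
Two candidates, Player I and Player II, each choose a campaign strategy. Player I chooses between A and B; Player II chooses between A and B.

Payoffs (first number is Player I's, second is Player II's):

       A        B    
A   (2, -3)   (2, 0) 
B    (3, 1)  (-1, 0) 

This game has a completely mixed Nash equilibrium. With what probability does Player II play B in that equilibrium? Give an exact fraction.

1/4

Let y be the probability that Player II plays A. In a completely mixed equilibrium, Player I must be indifferent between A and B.
Player I's expected payoff from A is 2y + 2(1−y); from B it is 3y − (1−y).
Setting these equal: 2 = 4y − 1, so y = 3/4.
Therefore Player II plays B with probability 1 − 3/4 = 1/4.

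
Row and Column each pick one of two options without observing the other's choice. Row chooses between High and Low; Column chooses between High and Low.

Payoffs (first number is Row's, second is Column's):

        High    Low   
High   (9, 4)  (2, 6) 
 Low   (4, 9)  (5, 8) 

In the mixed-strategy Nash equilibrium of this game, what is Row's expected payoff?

37/8

First find q, the probability Column plays High, from Row's indifference between High and Low: 9q + 2(1−q) = 4q + 5(1−q), giving q = 3/8.
Since Row is indifferent in equilibrium, Row's expected payoff equals the payoff from either row against (3/8, 5/8). Using High: 9(3/8) + 2(5/8) = 37/8.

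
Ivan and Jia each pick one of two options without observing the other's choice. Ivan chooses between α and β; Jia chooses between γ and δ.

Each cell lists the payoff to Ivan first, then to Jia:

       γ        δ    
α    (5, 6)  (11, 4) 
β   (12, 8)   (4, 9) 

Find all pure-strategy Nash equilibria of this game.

none

(α, γ): Ivan prefers β (12 > 5) — not an equilibrium.
(α, δ): Jia prefers γ (6 > 4) — not an equilibrium.
(β, γ): Jia prefers δ (9 > 8) — not an equilibrium.
(β, δ): Ivan prefers α (11 > 4) — not an equilibrium.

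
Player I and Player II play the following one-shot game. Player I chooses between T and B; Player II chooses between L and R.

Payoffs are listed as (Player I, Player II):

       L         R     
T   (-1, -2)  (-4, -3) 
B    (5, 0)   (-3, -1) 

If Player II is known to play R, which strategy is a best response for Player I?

Against R, Player I earns -4 from T and -3 from B.
So B is the best response.

B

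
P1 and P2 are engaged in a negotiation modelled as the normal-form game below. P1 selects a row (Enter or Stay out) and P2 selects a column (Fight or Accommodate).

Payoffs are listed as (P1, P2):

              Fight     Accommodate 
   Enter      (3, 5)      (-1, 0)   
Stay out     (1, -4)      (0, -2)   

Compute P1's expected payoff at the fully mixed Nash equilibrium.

1/3

First find q, the probability P2 plays Fight, from P1's indifference between Enter and Stay out: 3q − (1−q) = q, giving q = 1/3.
Since P1 is indifferent in equilibrium, P1's expected payoff equals the payoff from either row against (1/3, 2/3). Using Enter: 3(1/3) − (2/3) = 1/3.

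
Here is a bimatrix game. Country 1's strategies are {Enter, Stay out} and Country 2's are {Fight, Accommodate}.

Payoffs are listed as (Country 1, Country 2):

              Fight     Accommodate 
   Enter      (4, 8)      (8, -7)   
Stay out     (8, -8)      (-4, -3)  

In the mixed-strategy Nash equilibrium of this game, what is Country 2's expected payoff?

-4

First find x, the probability Country 1 plays Enter, from Country 2's indifference between Fight and Accommodate: 8x − 8(1−x) = −7x − 3(1−x), giving x = 1/4.
Since Country 2 is indifferent in equilibrium, Country 2's expected payoff equals the payoff from either column against (1/4, 3/4). Using Fight: 8(1/4) − 8(3/4) = -4.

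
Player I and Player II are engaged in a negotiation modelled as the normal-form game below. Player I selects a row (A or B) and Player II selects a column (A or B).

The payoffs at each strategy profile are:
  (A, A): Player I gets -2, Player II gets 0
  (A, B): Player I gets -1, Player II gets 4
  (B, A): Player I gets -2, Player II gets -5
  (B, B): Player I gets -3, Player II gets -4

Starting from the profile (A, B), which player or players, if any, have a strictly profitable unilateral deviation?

Player I at (A, B) earns -1; deviating to B yields -3 — not better.
Player II earns 4; deviating to A yields 0 — not better.
Neither player can strictly improve; the profile is a Nash equilibrium.

Neither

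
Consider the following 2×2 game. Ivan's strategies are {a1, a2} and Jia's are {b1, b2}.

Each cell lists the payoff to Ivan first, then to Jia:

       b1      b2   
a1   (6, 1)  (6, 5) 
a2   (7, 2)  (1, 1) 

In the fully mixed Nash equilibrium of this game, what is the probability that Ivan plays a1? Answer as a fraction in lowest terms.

1/5

Let x be the probability that Ivan plays a1. In a completely mixed equilibrium, Jia must be indifferent between b1 and b2.
Jia's expected payoff from b1 is x + 2(1−x); from b2 it is 5x + (1−x).
Setting these equal: −x + 2 = 4x + 1, so x = 1/5.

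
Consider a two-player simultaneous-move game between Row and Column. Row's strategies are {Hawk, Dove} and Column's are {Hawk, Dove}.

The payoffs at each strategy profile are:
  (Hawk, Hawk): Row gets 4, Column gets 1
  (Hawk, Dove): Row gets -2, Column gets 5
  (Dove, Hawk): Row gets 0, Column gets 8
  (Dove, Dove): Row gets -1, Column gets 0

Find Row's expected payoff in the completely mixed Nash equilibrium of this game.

-4/5

First find y, the probability Column plays Hawk, from Row's indifference between Hawk and Dove: 4y − 2(1−y) = −(1−y), giving y = 1/5.
Since Row is indifferent in equilibrium, Row's expected payoff equals the payoff from either row against (1/5, 4/5). Using Hawk: 4(1/5) − 2(4/5) = -4/5.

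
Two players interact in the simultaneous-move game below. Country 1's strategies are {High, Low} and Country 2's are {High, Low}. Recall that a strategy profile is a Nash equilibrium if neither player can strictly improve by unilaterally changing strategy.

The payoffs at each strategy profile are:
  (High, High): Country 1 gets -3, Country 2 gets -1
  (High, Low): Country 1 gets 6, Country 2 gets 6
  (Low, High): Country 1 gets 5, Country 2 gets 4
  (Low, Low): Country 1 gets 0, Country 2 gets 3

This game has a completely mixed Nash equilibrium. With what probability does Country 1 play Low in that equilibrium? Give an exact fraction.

Let p be the probability that Country 1 plays High. In a completely mixed equilibrium, Country 2 must be indifferent between High and Low.
Country 2's expected payoff from High is −p + 4(1−p); from Low it is 6p + 3(1−p).
Setting these equal: −5p + 4 = 3p + 3, so p = 1/8.
Therefore Country 1 plays Low with probability 1 − 1/8 = 7/8.

7/8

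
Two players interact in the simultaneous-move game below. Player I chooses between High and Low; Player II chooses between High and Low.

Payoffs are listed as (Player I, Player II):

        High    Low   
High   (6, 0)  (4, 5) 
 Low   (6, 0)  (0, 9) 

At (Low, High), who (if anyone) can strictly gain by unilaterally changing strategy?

Player II

Player I at (Low, High) earns 6; deviating to High yields 6 — not better.
Player II earns 0; deviating to Low yields 9 — a strict improvement.
Only Player II has a strictly profitable deviation.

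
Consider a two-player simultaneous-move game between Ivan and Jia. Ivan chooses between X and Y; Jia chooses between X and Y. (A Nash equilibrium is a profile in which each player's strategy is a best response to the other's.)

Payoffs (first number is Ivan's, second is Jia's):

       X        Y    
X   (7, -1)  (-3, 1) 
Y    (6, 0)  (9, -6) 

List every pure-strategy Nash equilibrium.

(X, X): Jia prefers Y (1 > -1) — not an equilibrium.
(X, Y): Ivan prefers Y (9 > -3) — not an equilibrium.
(Y, X): Ivan prefers X (7 > 6) — not an equilibrium.
(Y, Y): Jia prefers X (0 > -6) — not an equilibrium.

none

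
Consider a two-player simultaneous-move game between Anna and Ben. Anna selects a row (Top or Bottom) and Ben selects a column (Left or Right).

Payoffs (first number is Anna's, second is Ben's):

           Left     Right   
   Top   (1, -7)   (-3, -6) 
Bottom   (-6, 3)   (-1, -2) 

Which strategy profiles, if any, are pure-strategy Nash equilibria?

none

(Top, Left): Ben prefers Right (-6 > -7) — not an equilibrium.
(Top, Right): Anna prefers Bottom (-1 > -3) — not an equilibrium.
(Bottom, Left): Anna prefers Top (1 > -6) — not an equilibrium.
(Bottom, Right): Ben prefers Left (3 > -2) — not an equilibrium.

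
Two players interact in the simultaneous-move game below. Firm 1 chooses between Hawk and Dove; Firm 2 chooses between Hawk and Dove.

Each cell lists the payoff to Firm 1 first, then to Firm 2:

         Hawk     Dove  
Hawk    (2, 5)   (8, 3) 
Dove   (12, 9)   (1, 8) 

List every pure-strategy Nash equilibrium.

(Dove, Hawk)

(Hawk, Hawk): Firm 1 prefers Dove (12 > 2) — not an equilibrium.
(Hawk, Dove): Firm 2 prefers Hawk (5 > 3) — not an equilibrium.
(Dove, Hawk): Firm 1 gets 12 ≥ 2 from Hawk, and Firm 2 gets 9 ≥ 8 from Dove — Nash equilibrium.
(Dove, Dove): Firm 1 prefers Hawk (8 > 1); Firm 2 prefers Hawk (9 > 8) — not an equilibrium.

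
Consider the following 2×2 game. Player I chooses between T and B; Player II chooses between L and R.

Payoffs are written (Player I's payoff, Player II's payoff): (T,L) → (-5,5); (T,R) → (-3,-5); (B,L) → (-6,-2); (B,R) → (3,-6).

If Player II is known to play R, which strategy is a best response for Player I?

Against R, Player I earns -3 from T and 3 from B.
So B is the best response.

B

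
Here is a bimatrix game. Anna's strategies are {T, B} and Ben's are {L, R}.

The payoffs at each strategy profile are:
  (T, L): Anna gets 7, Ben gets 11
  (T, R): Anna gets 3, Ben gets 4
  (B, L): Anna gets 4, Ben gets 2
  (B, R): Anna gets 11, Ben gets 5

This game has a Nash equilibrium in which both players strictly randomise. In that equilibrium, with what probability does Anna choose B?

7/10

Let p be the probability that Anna plays T. In a completely mixed equilibrium, Ben must be indifferent between L and R.
Ben's expected payoff from L is 11p + 2(1−p); from R it is 4p + 5(1−p).
Setting these equal: 9p + 2 = −p + 5, so p = 3/10.
Therefore Anna plays B with probability 1 − 3/10 = 7/10.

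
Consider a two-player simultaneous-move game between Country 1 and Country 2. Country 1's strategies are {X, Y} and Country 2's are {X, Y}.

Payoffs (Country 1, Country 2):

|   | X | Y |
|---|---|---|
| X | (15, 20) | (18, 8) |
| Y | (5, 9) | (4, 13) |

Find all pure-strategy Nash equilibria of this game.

(X, X)

(X, X): Country 1 gets 15 ≥ 5 from Y, and Country 2 gets 20 ≥ 8 from Y — Nash equilibrium.
(X, Y): Country 2 prefers X (20 > 8) — not an equilibrium.
(Y, X): Country 1 prefers X (15 > 5); Country 2 prefers Y (13 > 9) — not an equilibrium.
(Y, Y): Country 1 prefers X (18 > 4) — not an equilibrium.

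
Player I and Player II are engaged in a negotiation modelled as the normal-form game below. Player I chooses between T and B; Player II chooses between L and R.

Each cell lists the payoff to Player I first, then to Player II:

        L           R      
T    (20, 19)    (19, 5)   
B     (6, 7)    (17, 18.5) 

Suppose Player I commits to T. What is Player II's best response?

Against T, Player II earns 19 from L and 5 from R.
So L is the best response.

L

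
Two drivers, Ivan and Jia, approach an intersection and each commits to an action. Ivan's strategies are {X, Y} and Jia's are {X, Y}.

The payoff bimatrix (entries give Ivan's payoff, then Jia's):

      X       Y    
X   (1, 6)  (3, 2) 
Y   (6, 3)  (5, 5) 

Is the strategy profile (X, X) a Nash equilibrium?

At (X, X), Ivan earns 1; switching to Y would give 6, so Ivan would deviate.
Jia earns 6; switching to Y would give 2, so Jia has no profitable deviation.
Since at least one player can profitably deviate, this is not a Nash equilibrium.

No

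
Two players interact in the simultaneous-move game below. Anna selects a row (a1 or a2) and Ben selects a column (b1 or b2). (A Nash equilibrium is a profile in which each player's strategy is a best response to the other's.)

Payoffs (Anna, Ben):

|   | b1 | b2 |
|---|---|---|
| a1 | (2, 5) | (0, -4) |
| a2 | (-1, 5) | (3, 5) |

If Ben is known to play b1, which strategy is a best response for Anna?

a1

Against b1, Anna earns 2 from a1 and -1 from a2.
So a1 is the best response.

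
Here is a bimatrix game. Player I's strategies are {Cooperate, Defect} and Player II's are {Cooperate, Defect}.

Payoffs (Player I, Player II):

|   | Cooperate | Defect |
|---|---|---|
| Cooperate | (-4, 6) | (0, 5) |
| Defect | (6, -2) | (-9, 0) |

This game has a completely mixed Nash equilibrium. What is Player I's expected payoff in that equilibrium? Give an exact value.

-36/19

First find q, the probability Player II plays Cooperate, from Player I's indifference between Cooperate and Defect: −4q = 6q − 9(1−q), giving q = 9/19.
Since Player I is indifferent in equilibrium, Player I's expected payoff equals the payoff from either row against (9/19, 10/19). Using Cooperate: −4(9/19) = -36/19.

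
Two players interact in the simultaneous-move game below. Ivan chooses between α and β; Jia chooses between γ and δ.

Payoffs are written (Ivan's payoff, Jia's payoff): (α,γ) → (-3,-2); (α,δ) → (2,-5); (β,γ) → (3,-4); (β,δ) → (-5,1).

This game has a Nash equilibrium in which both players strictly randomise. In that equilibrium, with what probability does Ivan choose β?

3/8

Let p be the probability that Ivan plays α. In a completely mixed equilibrium, Jia must be indifferent between γ and δ.
Jia's expected payoff from γ is −2p − 4(1−p); from δ it is −5p + (1−p).
Setting these equal: 2p − 4 = −6p + 1, so p = 5/8.
Therefore Ivan plays β with probability 1 − 5/8 = 3/8.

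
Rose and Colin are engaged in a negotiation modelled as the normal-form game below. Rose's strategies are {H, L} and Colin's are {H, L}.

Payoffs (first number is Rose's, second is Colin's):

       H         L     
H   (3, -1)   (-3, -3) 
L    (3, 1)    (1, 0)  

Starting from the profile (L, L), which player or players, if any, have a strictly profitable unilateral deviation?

Rose at (L, L) earns 1; deviating to H yields -3 — not better.
Colin earns 0; deviating to H yields 1 — a strict improvement.
Only Colin has a strictly profitable deviation.

Colin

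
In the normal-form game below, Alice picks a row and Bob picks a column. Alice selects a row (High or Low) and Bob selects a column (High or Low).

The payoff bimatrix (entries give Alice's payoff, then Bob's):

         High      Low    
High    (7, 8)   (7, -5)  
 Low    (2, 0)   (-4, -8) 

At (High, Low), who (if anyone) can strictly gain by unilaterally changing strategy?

Alice at (High, Low) earns 7; deviating to Low yields -4 — not better.
Bob earns -5; deviating to High yields 8 — a strict improvement.
Only Bob has a strictly profitable deviation.

Bob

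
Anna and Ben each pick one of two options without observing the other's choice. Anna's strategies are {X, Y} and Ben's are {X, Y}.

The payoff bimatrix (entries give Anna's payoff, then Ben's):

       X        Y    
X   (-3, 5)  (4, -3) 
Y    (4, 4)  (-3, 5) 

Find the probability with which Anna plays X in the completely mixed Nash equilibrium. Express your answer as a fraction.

Let r be the probability that Anna plays X. In a completely mixed equilibrium, Ben must be indifferent between X and Y.
Ben's expected payoff from X is 5r + 4(1−r); from Y it is −3r + 5(1−r).
Setting these equal: r + 4 = −8r + 5, so r = 1/9.

1/9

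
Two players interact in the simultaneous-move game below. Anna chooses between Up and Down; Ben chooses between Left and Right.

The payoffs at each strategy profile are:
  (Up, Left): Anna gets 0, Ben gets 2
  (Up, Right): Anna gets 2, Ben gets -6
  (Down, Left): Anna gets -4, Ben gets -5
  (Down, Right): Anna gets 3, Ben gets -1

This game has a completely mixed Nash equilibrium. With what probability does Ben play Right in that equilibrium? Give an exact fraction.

4/5

Let q be the probability that Ben plays Left. In a completely mixed equilibrium, Anna must be indifferent between Up and Down.
Anna's expected payoff from Up is 2(1−q); from Down it is −4q + 3(1−q).
Setting these equal: −2q + 2 = −7q + 3, so q = 1/5.
Therefore Ben plays Right with probability 1 − 1/5 = 4/5.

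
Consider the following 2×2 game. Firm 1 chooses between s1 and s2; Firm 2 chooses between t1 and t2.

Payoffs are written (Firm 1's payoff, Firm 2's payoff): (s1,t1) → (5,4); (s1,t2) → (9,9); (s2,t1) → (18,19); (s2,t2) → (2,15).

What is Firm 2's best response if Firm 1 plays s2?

Against s2, Firm 2 earns 19 from t1 and 15 from t2.
So t1 is the best response.

t1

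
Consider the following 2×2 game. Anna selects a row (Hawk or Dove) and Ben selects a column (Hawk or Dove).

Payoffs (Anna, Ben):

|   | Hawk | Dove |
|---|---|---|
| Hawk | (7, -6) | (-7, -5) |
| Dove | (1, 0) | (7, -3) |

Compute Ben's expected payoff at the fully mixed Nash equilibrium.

-9/2

First find x, the probability Anna plays Hawk, from Ben's indifference between Hawk and Dove: −6x = −5x − 3(1−x), giving x = 3/4.
Since Ben is indifferent in equilibrium, Ben's expected payoff equals the payoff from either column against (3/4, 1/4). Using Hawk: −6(3/4) = -9/2.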